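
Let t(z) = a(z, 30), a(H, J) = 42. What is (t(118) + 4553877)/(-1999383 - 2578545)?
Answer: -28641/28792 ≈ -0.99476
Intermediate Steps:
t(z) = 42
(t(118) + 4553877)/(-1999383 - 2578545) = (42 + 4553877)/(-1999383 - 2578545) = 4553919/(-4577928) = 4553919*(-1/4577928) = -28641/28792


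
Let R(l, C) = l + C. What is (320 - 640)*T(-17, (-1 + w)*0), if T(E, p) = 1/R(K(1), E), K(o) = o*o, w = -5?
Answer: 20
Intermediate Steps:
K(o) = o**2
R(l, C) = C + l
T(E, p) = 1/(1 + E) (T(E, p) = 1/(E + 1**2) = 1/(E + 1) = 1/(1 + E))
(320 - 640)*T(-17, (-1 + w)*0) = (320 - 640)/(1 - 17) = -320/(-16) = -320*(-1/16) = 20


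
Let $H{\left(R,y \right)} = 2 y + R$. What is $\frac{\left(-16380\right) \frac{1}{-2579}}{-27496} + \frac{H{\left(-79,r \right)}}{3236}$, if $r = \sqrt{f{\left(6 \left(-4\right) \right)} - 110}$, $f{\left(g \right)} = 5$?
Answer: $- \frac{100983361}{4097711204} + \frac{i \sqrt{105}}{1618} \approx -0.024644 + 0.0063331 i$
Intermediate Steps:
$r = i \sqrt{105}$ ($r = \sqrt{5 - 110} = \sqrt{-105} = i \sqrt{105} \approx 10.247 i$)
$H{\left(R,y \right)} = R + 2 y$
$\frac{\left(-16380\right) \frac{1}{-2579}}{-27496} + \frac{H{\left(-79,r \right)}}{3236} = \frac{\left(-16380\right) \frac{1}{-2579}}{-27496} + \frac{-79 + 2 i \sqrt{105}}{3236} = \left(-16380\right) \left(- \frac{1}{2579}\right) \left(- \frac{1}{27496}\right) + \left(-79 + 2 i \sqrt{105}\right) \frac{1}{3236} = \frac{16380}{2579} \left(- \frac{1}{27496}\right) - \left(\frac{79}{3236} - \frac{i \sqrt{105}}{1618}\right) = - \frac{585}{2532578} - \left(\frac{79}{3236} - \frac{i \sqrt{105}}{1618}\right) = - \frac{100983361}{4097711204} + \frac{i \sqrt{105}}{1618}$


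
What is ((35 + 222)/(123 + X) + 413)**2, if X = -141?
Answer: 51509329/324 ≈ 1.5898e+5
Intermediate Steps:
((35 + 222)/(123 + X) + 413)**2 = ((35 + 222)/(123 - 141) + 413)**2 = (257/(-18) + 413)**2 = (257*(-1/18) + 413)**2 = (-257/18 + 413)**2 = (7177/18)**2 = 51509329/324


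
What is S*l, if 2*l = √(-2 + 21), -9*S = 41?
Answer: -41*√19/18 ≈ -9.9286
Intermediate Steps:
S = -41/9 (S = -⅑*41 = -41/9 ≈ -4.5556)
l = √19/2 (l = √(-2 + 21)/2 = √19/2 ≈ 2.1795)
S*l = -41*√19/18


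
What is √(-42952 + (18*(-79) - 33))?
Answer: 11*I*√367 ≈ 210.73*I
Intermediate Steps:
√(-42952 + (18*(-79) - 33)) = √(-42952 + (-1422 - 33)) = √(-42952 - 1455) = √(-44407) = 11*I*√367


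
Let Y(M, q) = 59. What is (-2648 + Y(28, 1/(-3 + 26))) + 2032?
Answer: -557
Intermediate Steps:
(-2648 + Y(28, 1/(-3 + 26))) + 2032 = (-2648 + 59) + 2032 = -2589 + 2032 = -557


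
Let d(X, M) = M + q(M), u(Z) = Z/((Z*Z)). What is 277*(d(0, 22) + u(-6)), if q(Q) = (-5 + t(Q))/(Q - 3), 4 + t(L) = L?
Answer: 711059/114 ≈ 6237.4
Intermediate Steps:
t(L) = -4 + L
q(Q) = (-9 + Q)/(-3 + Q) (q(Q) = (-5 + (-4 + Q))/(Q - 3) = (-9 + Q)/(-3 + Q))
u(Z) = 1/Z (u(Z) = Z/(Z²) = Z/Z² = 1/Z)
d(X, M) = M + (-9 + M)/(-3 + M)
277*(d(0, 22) + u(-6)) = 277*((-9 + 22 + 22*(-3 + 22))/(-3 + 22) + 1/(-6)) = 277*((-9 + 22 + 22*19)/19 - ⅙) = 277*((-9 + 22 + 418)/19 - ⅙) = 277*((1/19)*431 - ⅙) = 277*(431/19 - ⅙) = 277*(2567/114) = 711059/114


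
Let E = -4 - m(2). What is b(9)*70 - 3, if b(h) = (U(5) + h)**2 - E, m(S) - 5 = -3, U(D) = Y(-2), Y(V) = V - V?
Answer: 6087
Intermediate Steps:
Y(V) = 0
U(D) = 0
m(S) = 2 (m(S) = 5 - 3 = 2)
E = -6 (E = -4 - 1*2 = -4 - 2 = -6)
b(h) = 6 + h**2 (b(h) = (0 + h)**2 - 1*(-6) = h**2 + 6 = 6 + h**2)
b(9)*70 - 3 = (6 + 9**2)*70 - 3 = (6 + 81)*70 - 3 = 87*70 - 3 = 6090 - 3 = 6087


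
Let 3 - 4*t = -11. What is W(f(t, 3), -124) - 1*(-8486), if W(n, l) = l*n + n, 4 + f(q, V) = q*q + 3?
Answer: 28409/4 ≈ 7102.3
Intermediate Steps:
t = 7/2 (t = ¾ - ¼*(-11) = ¾ + 11/4 = 7/2 ≈ 3.5000)
f(q, V) = -1 + q² (f(q, V) = -4 + (q*q + 3) = -4 + (q² + 3) = -4 + (3 + q²) = -1 + q²)
W(n, l) = n + l*n
W(f(t, 3), -124) - 1*(-8486) = (-1 + (7/2)²)*(1 - 124) - 1*(-8486) = (-1 + 49/4)*(-123) + 8486 = (45/4)*(-123) + 8486 = -5535/4 + 8486 = 28409/4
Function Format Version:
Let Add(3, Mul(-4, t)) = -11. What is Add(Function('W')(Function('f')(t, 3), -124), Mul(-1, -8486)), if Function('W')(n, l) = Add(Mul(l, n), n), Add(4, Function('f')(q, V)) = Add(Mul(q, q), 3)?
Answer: Rational(28409, 4) ≈ 7102.3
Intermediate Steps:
t = Rational(7, 2) (t = Add(Rational(3, 4), Mul(Rational(-1, 4), -11)) = Add(Rational(3, 4), Rational(11, 4)) = Rational(7, 2) ≈ 3.5000)
Function('f')(q, V) = Add(-1, Pow(q, 2)) (Function('f')(q, V) = Add(-4, Add(Mul(q, q), 3)) = Add(-4, Add(Pow(q, 2), 3)) = Add(-4, Add(3, Pow(q, 2))) = Add(-1, Pow(q, 2)))
Function('W')(n, l) = Add(n, Mul(l, n))
Add(Function('W')(Function('f')(t, 3), -124), Mul(-1, -8486)) = Add(Mul(Add(-1, Pow(Rational(7, 2), 2)), Add(1, -124)), Mul(-1, -8486)) = Add(Mul(Add(-1, Rational(49, 4)), -123), 8486) = Add(Mul(Rational(45, 4), -123), 8486) = Add(Rational(-5535, 4), 8486) = Rational(28409, 4)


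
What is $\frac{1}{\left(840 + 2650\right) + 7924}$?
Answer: $\frac{1}{11414} \approx 8.7612 \cdot 10^{-5}$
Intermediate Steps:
$\frac{1}{\left(840 + 2650\right) + 7924} = \frac{1}{3490 + 7924} = \frac{1}{11414}$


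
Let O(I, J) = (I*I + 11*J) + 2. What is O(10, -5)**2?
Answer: 2209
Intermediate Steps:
O(I, J) = 2 + I**2 + 11*J (O(I, J) = (I**2 + 11*J) + 2 = 2 + I**2 + 11*J)
O(10, -5)**2 = (2 + 10**2 + 11*(-5))**2 = (2 + 100 - 55)**2 = 47**2 = 2209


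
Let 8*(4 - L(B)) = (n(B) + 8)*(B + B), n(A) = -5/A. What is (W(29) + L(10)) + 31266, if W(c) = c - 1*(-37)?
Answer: 125269/4 ≈ 31317.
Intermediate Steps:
W(c) = 37 + c (W(c) = c + 37 = 37 + c)
L(B) = 4 - B*(8 - 5/B)/4 (L(B) = 4 - (-5/B + 8)*(B + B)/8 = 4 - (8 - 5/B)*2*B/8 = 4 - B*(8 - 5/B)/4)
(W(29) + L(10)) + 31266 = ((37 + 29) + (21/4 - 2*10)) + 31266 = (66 + (21/4 - 20)) + 31266 = (66 - 59/4) + 31266 = 205/4 + 31266 = 125269/4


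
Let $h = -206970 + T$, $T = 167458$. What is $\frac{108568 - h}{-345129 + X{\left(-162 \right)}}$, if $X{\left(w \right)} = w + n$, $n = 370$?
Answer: $- \frac{148080}{344921} \approx -0.42932$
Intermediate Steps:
$h = -39512$ ($h = -206970 + 167458 = -39512$)
$X{\left(w \right)} = 370 + w$ ($X{\left(w \right)} = w + 370 = 370 + w$)
$\frac{108568 - h}{-345129 + X{\left(-162 \right)}} = \frac{108568 - -39512}{-345129 + \left(370 - 162\right)} = \frac{108568 + 39512}{-345129 + 208} = \frac{148080}{-344921} = 148080 \left(- \frac{1}{344921}\right) = - \frac{148080}{344921}$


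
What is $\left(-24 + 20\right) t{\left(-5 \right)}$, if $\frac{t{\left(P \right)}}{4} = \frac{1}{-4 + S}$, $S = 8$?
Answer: $-4$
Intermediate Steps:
$t{\left(P \right)} = 1$ ($t{\left(P \right)} = \frac{4}{-4 + 8} = \frac{4}{4} = 4 \cdot \frac{1}{4} = 1$)
$\left(-24 + 20\right) t{\left(-5 \right)} = \left(-24 + 20\right) 1 = \left(-4\right) 1 = -4$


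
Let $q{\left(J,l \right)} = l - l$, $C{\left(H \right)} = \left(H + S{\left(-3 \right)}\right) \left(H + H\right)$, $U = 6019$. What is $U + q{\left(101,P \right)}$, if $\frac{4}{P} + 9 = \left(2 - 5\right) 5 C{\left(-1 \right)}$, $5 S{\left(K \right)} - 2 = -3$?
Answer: $6019$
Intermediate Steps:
$S{\left(K \right)} = - \frac{1}{5}$ ($S{\left(K \right)} = \frac{2}{5} + \frac{1}{5} \left(-3\right) = \frac{2}{5} - \frac{3}{5} = - \frac{1}{5}$)
$C{\left(H \right)} = 2 H \left(- \frac{1}{5} + H\right)$ ($C{\left(H \right)} = \left(H - \frac{1}{5}\right) \left(H + H\right) = \left(- \frac{1}{5} + H\right) 2 H = 2 H \left(- \frac{1}{5} + H\right)$)
$P = - \frac{4}{45}$ ($P = \frac{4}{-9 + \left(2 - 5\right) 5 \cdot \frac{2}{5} \left(-1\right) \left(-1 + 5 \left(-1\right)\right)} = \frac{4}{-9 + \left(2 - 5\right) 5 \cdot \frac{2}{5} \left(-1\right) \left(-1 - 5\right)} = \frac{4}{-9 + \left(-3\right) 5 \cdot \frac{2}{5} \left(-1\right) \left(-6\right)} = \frac{4}{-9 - 36} = \frac{4}{-45} = 4 \left(- \frac{1}{45}\right) = - \frac{4}{45} \approx -0.088889$)
$q{\left(J,l \right)} = 0$
$U + q{\left(101,P \right)} = 6019 + 0 = 6019$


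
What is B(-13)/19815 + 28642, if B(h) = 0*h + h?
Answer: 567541217/19815 ≈ 28642.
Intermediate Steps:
B(h) = h (B(h) = 0 + h = h)
B(-13)/19815 + 28642 = -13/19815 + 28642 = 567541217/19815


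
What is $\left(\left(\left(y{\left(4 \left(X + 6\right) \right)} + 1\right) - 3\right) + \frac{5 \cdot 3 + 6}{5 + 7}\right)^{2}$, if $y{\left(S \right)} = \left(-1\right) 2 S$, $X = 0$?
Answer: $\frac{37249}{16} \approx 2328.1$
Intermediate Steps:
$y{\left(S \right)} = - 2 S$
$\left(\left(\left(y{\left(4 \left(X + 6\right) \right)} + 1\right) - 3\right) + \frac{5 \cdot 3 + 6}{5 + 7}\right)^{2} = \left(\left(\left(- 2 \cdot 4 \left(0 + 6\right) + 1\right) - 3\right) + \frac{5 \cdot 3 + 6}{5 + 7}\right)^{2} = \left(\left(\left(- 2 \cdot 4 \cdot 6 + 1\right) - 3\right) + \frac{15 + 6}{12}\right)^{2} = \left(\left(\left(\left(-2\right) 24 + 1\right) - 3\right) + 21 \cdot \frac{1}{12}\right)^{2} = \left(\left(\left(-48 + 1\right) - 3\right) + \frac{7}{4}\right)^{2} = \left(\left(-47 - 3\right) + \frac{7}{4}\right)^{2} = \left(-50 + \frac{7}{4}\right)^{2} = \left(- \frac{193}{4}\right)^{2} = \frac{37249}{16}$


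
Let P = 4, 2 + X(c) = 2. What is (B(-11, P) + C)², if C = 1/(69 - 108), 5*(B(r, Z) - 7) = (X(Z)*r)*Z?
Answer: 73984/1521 ≈ 48.642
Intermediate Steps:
X(c) = 0 (X(c) = -2 + 2 = 0)
B(r, Z) = 7 (B(r, Z) = 7 + ((0*r)*Z)/5 = 7 + (0*Z)/5 = 7 + (⅕)*0 = 7 + 0 = 7)
C = -1/39 (C = 1/(-39) = -1/39 ≈ -0.025641)
(B(-11, P) + C)² = (7 - 1/39)² = (272/39)² = 73984/1521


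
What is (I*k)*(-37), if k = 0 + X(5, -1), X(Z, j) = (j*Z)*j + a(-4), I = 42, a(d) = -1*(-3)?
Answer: -12432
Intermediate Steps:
a(d) = 3
X(Z, j) = 3 + Z*j**2 (X(Z, j) = (j*Z)*j + 3 = (Z*j)*j + 3 = Z*j**2 + 3 = 3 + Z*j**2)
k = 8 (k = 0 + (3 + 5*(-1)**2) = 0 + (3 + 5*1) = 0 + (3 + 5) = 0 + 8 = 8)
(I*k)*(-37) = (42*8)*(-37) = 336*(-37) = -12432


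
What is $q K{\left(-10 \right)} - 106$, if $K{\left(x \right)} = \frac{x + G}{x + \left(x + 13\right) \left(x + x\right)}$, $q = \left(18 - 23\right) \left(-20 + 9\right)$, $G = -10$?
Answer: $- \frac{632}{7} \approx -90.286$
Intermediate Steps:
$q = 55$ ($q = \left(-5\right) \left(-11\right) = 55$)
$K{\left(x \right)} = \frac{-10 + x}{x + 2 x \left(13 + x\right)}$ ($K{\left(x \right)} = \frac{x - 10}{x + \left(x + 13\right) \left(x + x\right)} = \frac{-10 + x}{x + \left(13 + x\right) 2 x} = \frac{-10 + x}{x + 2 x \left(13 + x\right)}$)
$q K{\left(-10 \right)} - 106 = 55 \frac{-10 - 10}{\left(-10\right) \left(27 + 2 \left(-10\right)\right)} - 106 = 55 \left(\left(- \frac{1}{10}\right) \frac{1}{27 - 20} \left(-20\right)\right) - 106 = 55 \left(\left(- \frac{1}{10}\right) \frac{1}{7} \left(-20\right)\right) - 106 = 55 \cdot \frac{2}{7} - 106 = \frac{110}{7} - 106 = - \frac{632}{7}$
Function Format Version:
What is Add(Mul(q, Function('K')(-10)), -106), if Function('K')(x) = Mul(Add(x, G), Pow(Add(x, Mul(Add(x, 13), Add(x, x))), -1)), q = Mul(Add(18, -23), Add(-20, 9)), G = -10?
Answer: Rational(-632, 7) ≈ -90.286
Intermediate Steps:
q = 55 (q = Mul(-5, -11) = 55)
Function('K')(x) = Mul(Pow(Add(x, Mul(2, x, Add(13, x))), -1), Add(-10, x)) (Function('K')(x) = Mul(Add(x, -10), Pow(Add(x, Mul(Add(x, 13), Add(x, x))), -1)) = Mul(Add(-10, x), Pow(Add(x, Mul(Add(13, x), Mul(2, x))), -1)) = Mul(Add(-10, x), Pow(Add(x, Mul(2, x, Add(13, x))), -1)) = Mul(Pow(Add(x, Mul(2, x, Add(13, x))), -1), Add(-10, x)))
Add(Mul(q, Function('K')(-10)), -106) = Add(Mul(55, Mul(Pow(-10, -1), Pow(Add(27, Mul(2, -10)), -1), Add(-10, -10))), -106) = Add(Mul(55, Mul(Rational(-1, 10), Pow(Add(27, -20), -1), -20)), -106) = Add(Mul(55, Mul(Rational(-1, 10), Pow(7, -1), -20)), -106) = Add(Mul(55, Mul(Rational(-1, 10), Rational(1, 7), -20)), -106) = Add(Mul(55, Rational(2, 7)), -106) = Add(Rational(110, 7), -106) = Rational(-632, 7)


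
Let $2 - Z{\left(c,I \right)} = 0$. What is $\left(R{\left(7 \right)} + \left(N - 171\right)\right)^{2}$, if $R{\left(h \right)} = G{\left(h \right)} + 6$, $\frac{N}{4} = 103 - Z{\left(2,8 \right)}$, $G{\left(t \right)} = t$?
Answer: $60516$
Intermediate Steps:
$Z{\left(c,I \right)} = 2$ ($Z{\left(c,I \right)} = 2 - 0 = 2 + 0 = 2$)
$N = 404$ ($N = 4 \left(103 - 2\right) = 4 \cdot 101 = 404$)
$R{\left(h \right)} = 6 + h$ ($R{\left(h \right)} = h + 6 = 6 + h$)
$\left(R{\left(7 \right)} + \left(N - 171\right)\right)^{2} = \left(\left(6 + 7\right) + \left(404 - 171\right)\right)^{2} = \left(13 + \left(404 - 171\right)\right)^{2} = \left(13 + 233\right)^{2} = 246^{2} = 60516$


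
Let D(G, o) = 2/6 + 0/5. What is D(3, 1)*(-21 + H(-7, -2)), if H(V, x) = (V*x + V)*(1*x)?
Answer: -35/3 ≈ -11.667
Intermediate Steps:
D(G, o) = 1/3 (D(G, o) = 2*(1/6) + 0*(1/5) = 1/3 + 0 = 1/3)
H(V, x) = x*(V + V*x) (H(V, x) = (V + V*x)*x = x*(V + V*x))
D(3, 1)*(-21 + H(-7, -2)) = (-21 - 7*(-2)*(1 - 2))/3 = (-21 - 7*(-2)*(-1))/3 = (-21 - 14)/3 = (1/3)*(-35) = -35/3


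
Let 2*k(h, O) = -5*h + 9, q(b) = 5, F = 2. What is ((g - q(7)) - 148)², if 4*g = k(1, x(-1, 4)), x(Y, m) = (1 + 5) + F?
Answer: 93025/4 ≈ 23256.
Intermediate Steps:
x(Y, m) = 8 (x(Y, m) = (1 + 5) + 2 = 6 + 2 = 8)
k(h, O) = 9/2 - 5*h/2 (k(h, O) = (-5*h + 9)/2 = (9 - 5*h)/2 = 9/2 - 5*h/2)
g = ½ (g = (9/2 - 5/2*1)/4 = (9/2 - 5/2)/4 = (¼)*2 = ½ ≈ 0.50000)
((g - q(7)) - 148)² = ((½ - 1*5) - 148)² = ((½ - 5) - 148)² = (-9/2 - 148)² = (-305/2)² = 93025/4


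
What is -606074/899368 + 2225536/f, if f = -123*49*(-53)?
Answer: 903988518677/143643009804 ≈ 6.2933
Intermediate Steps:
f = 319431 (f = -6027*(-53) = 319431)
-606074/899368 + 2225536/f = -606074/899368 + 2225536/319431 = -606074*1/899368 + 2225536*(1/319431) = -303037/449684 + 2225536/319431 = 903988518677/143643009804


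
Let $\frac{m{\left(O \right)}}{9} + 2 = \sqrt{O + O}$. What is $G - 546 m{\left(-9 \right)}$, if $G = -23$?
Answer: $9805 - 14742 i \sqrt{2} \approx 9805.0 - 20848.0 i$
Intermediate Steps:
$m{\left(O \right)} = -18 + 9 \sqrt{2} \sqrt{O}$ ($m{\left(O \right)} = -18 + 9 \sqrt{O + O} = -18 + 9 \sqrt{2 O} = -18 + 9 \sqrt{2} \sqrt{O}$)
$G - 546 m{\left(-9 \right)} = -23 - 546 \left(-18 + 9 \sqrt{2} \sqrt{-9}\right) = -23 - 546 \left(-18 + 9 \sqrt{2} \cdot 3 i\right) = -23 - 546 \left(-18 + 27 i \sqrt{2}\right) = -23 + \left(9828 - 14742 i \sqrt{2}\right) = 9805 - 14742 i \sqrt{2}$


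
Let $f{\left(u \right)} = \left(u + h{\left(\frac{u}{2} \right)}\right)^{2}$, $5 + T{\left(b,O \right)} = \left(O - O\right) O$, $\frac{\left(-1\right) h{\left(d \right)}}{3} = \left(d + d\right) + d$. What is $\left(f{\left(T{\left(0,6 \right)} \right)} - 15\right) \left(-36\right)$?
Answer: $-10485$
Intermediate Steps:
$h{\left(d \right)} = - 9 d$ ($h{\left(d \right)} = - 3 \left(\left(d + d\right) + d\right) = - 3 \left(2 d + d\right) = - 3 \cdot 3 d = - 9 d$)
$T{\left(b,O \right)} = -5$ ($T{\left(b,O \right)} = -5 + \left(O - O\right) O = -5 + 0 O = -5 + 0 = -5$)
$f{\left(u \right)} = \frac{49 u^{2}}{4}$ ($f{\left(u \right)} = \left(u - 9 \frac{u}{2}\right)^{2} = \left(u - \frac{9 u}{2}\right)^{2} = \left(- \frac{7 u}{2}\right)^{2} = \frac{49 u^{2}}{4}$)
$\left(f{\left(T{\left(0,6 \right)} \right)} - 15\right) \left(-36\right) = \left(\frac{49 \left(-5\right)^{2}}{4} - 15\right) \left(-36\right) = \left(\frac{49}{4} \cdot 25 - 15\right) \left(-36\right) = \left(\frac{1225}{4} - 15\right) \left(-36\right) = \frac{1165}{4} \left(-36\right) = -10485$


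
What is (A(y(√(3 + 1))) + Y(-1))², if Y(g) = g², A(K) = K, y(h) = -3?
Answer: 4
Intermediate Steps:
(A(y(√(3 + 1))) + Y(-1))² = (-3 + (-1)²)² = (-3 + 1)² = (-2)² = 4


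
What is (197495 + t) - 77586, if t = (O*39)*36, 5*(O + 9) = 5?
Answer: 108677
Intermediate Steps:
O = -8 (O = -9 + (⅕)*5 = -9 + 1 = -8)
t = -11232 (t = -8*39*36 = -312*36 = -11232)
(197495 + t) - 77586 = (197495 - 11232) - 77586 = 186263 - 77586 = 108677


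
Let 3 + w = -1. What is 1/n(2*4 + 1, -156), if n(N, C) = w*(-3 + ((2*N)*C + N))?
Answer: 1/11208 ≈ 8.9222e-5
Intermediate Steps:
w = -4 (w = -3 - 1 = -4)
n(N, C) = 12 - 4*N - 8*C*N (n(N, C) = -4*(-3 + ((2*N)*C + N)) = -4*(-3 + (2*C*N + N)) = -4*(-3 + (N + 2*C*N)) = -4*(-3 + N + 2*C*N) = 12 - 4*N - 8*C*N)
1/n(2*4 + 1, -156) = 1/(12 - 4*(2*4 + 1) - 8*(-156)*(2*4 + 1)) = 1/(12 - 4*(8 + 1) - 8*(-156)*(8 + 1)) = 1/(12 - 4*9 - 8*(-156)*9) = 1/(12 - 36 + 11232) = 1/11208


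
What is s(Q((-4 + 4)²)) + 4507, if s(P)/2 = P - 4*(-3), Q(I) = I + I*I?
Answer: 4531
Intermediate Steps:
Q(I) = I + I²
s(P) = 24 + 2*P (s(P) = 2*(P - 4*(-3)) = 2*(P + 12) = 2*(12 + P) = 24 + 2*P)
s(Q((-4 + 4)²)) + 4507 = (24 + 2*((-4 + 4)²*(1 + (-4 + 4)²))) + 4507 = (24 + 2*(0²*(1 + 0²))) + 4507 = (24 + 2*(0*(1 + 0))) + 4507 = (24 + 2*(0*1)) + 4507 = (24 + 2*0) + 4507 = (24 + 0) + 4507 = 24 + 4507 = 4531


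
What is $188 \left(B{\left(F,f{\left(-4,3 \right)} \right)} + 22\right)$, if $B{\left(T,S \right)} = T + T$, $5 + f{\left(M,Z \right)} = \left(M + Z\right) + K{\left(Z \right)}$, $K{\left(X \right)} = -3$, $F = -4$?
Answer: $2632$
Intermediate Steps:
$f{\left(M,Z \right)} = -8 + M + Z$ ($f{\left(M,Z \right)} = -5 - \left(3 - M - Z\right) = -5 + \left(-3 + M + Z\right) = -8 + M + Z$)
$B{\left(T,S \right)} = 2 T$
$188 \left(B{\left(F,f{\left(-4,3 \right)} \right)} + 22\right) = 188 \left(2 \left(-4\right) + 22\right) = 188 \left(-8 + 22\right) = 188 \cdot 14 = 2632$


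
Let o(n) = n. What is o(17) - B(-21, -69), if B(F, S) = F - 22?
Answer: 60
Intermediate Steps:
B(F, S) = -22 + F
o(17) - B(-21, -69) = 17 - (-22 - 21) = 17 - 1*(-43) = 17 + 43 = 60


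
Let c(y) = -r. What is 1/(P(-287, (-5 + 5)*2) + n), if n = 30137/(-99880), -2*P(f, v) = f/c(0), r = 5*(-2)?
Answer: 99880/1403141 ≈ 0.071183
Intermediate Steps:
r = -10
c(y) = 10 (c(y) = -1*(-10) = 10)
P(f, v) = -f/20 (P(f, v) = -f/(2*10) = -f/20)
n = -30137/99880 (n = 30137*(-1/99880) = -30137/99880 ≈ -0.30173)
1/(P(-287, (-5 + 5)*2) + n) = 1/(-1/20*(-287) - 30137/99880) = 1/(287/20 - 30137/99880) = 1/(1403141/99880) = 99880/1403141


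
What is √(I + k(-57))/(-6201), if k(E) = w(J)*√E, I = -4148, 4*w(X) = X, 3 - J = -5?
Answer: -√(-4148 + 2*I*√57)/6201 ≈ -1.8904e-5 - 0.010386*I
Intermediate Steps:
J = 8 (J = 3 - 1*(-5) = 3 + 5 = 8)
w(X) = X/4
k(E) = 2*√E (k(E) = ((¼)*8)*√E = 2*√E)
√(I + k(-57))/(-6201) = √(-4148 + 2*√(-57))/(-6201) = √(-4148 + 2*(I*√57))*(-1/6201) = √(-4148 + 2*I*√57)*(-1/6201) = -√(-4148 + 2*I*√57)/6201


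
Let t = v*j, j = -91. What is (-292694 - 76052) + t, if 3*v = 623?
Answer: -1162931/3 ≈ -3.8764e+5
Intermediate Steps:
v = 623/3 (v = (⅓)*623 = 623/3 ≈ 207.67)
t = -56693/3 (t = (623/3)*(-91) = -56693/3 ≈ -18898.)
(-292694 - 76052) + t = (-292694 - 76052) - 56693/3 = -368746 - 56693/3 = -1162931/3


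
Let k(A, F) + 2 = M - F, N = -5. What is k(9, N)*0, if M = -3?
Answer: 0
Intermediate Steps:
k(A, F) = -5 - F (k(A, F) = -2 + (-3 - F) = -5 - F)
k(9, N)*0 = (-5 - 1*(-5))*0 = (-5 + 5)*0 = 0*0 = 0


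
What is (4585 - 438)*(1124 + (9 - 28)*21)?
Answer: 3006575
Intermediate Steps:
(4585 - 438)*(1124 + (9 - 28)*21) = 4147*(1124 - 19*21) = 4147*(1124 - 399) = 4147*725 = 3006575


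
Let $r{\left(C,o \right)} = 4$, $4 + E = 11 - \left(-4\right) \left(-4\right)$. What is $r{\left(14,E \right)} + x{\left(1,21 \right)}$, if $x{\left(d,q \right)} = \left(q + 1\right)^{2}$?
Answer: $488$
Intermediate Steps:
$x{\left(d,q \right)} = \left(1 + q\right)^{2}$
$E = -9$ ($E = -4 + \left(11 - \left(-4\right) \left(-4\right)\right) = -4 + \left(11 - 16\right) = -4 - 5 = -9$)
$r{\left(14,E \right)} + x{\left(1,21 \right)} = 4 + \left(1 + 21\right)^{2} = 4 + 22^{2} = 4 + 484 = 488$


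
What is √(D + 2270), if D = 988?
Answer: 3*√362 ≈ 57.079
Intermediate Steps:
√(D + 2270) = √(988 + 2270) = √3258 = 3*√362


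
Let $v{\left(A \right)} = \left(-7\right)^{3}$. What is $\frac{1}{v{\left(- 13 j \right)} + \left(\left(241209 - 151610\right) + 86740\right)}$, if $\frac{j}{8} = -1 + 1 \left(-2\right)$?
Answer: $\frac{1}{175996} \approx 5.6819 \cdot 10^{-6}$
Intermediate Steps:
$j = -24$ ($j = 8 \left(-1 + 1 \left(-2\right)\right) = 8 \left(-1 - 2\right) = 8 \left(-3\right) = -24$)
$v{\left(A \right)} = -343$
$\frac{1}{v{\left(- 13 j \right)} + \left(\left(241209 - 151610\right) + 86740\right)} = \frac{1}{-343 + \left(\left(241209 - 151610\right) + 86740\right)} = \frac{1}{-343 + \left(89599 + 86740\right)} = \frac{1}{-343 + 176339} = \frac{1}{175996}$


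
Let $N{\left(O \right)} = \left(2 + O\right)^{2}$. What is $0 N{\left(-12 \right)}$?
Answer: $0$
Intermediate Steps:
$0 N{\left(-12 \right)} = 0 \left(2 - 12\right)^{2} = 0 \left(-10\right)^{2} = 0 \cdot 100 = 0$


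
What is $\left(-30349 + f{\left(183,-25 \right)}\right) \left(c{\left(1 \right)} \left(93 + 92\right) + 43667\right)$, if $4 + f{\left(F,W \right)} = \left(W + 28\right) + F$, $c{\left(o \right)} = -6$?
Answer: $-1283817019$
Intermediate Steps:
$f{\left(F,W \right)} = 24 + F + W$ ($f{\left(F,W \right)} = -4 + \left(\left(W + 28\right) + F\right) = -4 + \left(\left(28 + W\right) + F\right) = -4 + \left(28 + F + W\right) = 24 + F + W$)
$\left(-30349 + f{\left(183,-25 \right)}\right) \left(c{\left(1 \right)} \left(93 + 92\right) + 43667\right) = \left(-30349 + \left(24 + 183 - 25\right)\right) \left(- 6 \left(93 + 92\right) + 43667\right) = \left(-30349 + 182\right) \left(\left(-6\right) 185 + 43667\right) = - 30167 \left(-1110 + 43667\right) = \left(-30167\right) 42557 = -1283817019$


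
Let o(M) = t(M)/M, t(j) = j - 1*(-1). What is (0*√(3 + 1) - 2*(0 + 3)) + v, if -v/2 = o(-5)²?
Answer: -182/25 ≈ -7.2800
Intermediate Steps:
t(j) = 1 + j (t(j) = j + 1 = 1 + j)
o(M) = (1 + M)/M
v = -32/25 (v = -2*(1 - 5)²/25 = -2*(-⅕*(-4))² = -2*(⅘)² = -2*16/25 = -32/25 ≈ -1.2800)
(0*√(3 + 1) - 2*(0 + 3)) + v = (0*√(3 + 1) - 2*(0 + 3)) - 32/25 = (0*√4 - 2*3) - 32/25 = (0*2 - 6) - 32/25 = (0 - 6) - 32/25 = -6 - 32/25 = -182/25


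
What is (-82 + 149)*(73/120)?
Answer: 4891/120 ≈ 40.758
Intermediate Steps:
(-82 + 149)*(73/120) = 67*(73*(1/120)) = 67*(73/120) = 4891/120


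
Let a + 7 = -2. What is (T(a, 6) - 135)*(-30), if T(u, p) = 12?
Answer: 3690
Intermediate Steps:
a = -9 (a = -7 - 2 = -9)
(T(a, 6) - 135)*(-30) = (12 - 135)*(-30) = -123*(-30) = 3690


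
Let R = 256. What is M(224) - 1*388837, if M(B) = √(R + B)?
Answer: -388837 + 4*√30 ≈ -3.8882e+5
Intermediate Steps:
M(B) = √(256 + B)
M(224) - 1*388837 = √(256 + 224) - 1*388837 = √480 - 388837 = 4*√30 - 388837 = -388837 + 4*√30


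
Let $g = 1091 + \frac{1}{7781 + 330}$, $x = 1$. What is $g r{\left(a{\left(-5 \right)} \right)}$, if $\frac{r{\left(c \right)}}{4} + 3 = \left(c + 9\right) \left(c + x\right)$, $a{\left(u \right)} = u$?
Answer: $- \frac{672531752}{8111} \approx -82916.0$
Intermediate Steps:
$r{\left(c \right)} = -12 + 4 \left(1 + c\right) \left(9 + c\right)$ ($r{\left(c \right)} = -12 + 4 \left(c + 9\right) \left(c + 1\right) = -12 + 4 \left(9 + c\right) \left(1 + c\right) = -12 + 4 \left(1 + c\right) \left(9 + c\right)$)
$g = \frac{8849102}{8111}$ ($g = 1091 + \frac{1}{8111} = \frac{8849102}{8111} \approx 1091.0$)
$g r{\left(a{\left(-5 \right)} \right)} = \frac{8849102 \left(24 + 4 \left(-5\right)^{2} + 40 \left(-5\right)\right)}{8111} = \frac{8849102 \left(24 + 4 \cdot 25 - 200\right)}{8111} = \frac{8849102 \left(24 + 100 - 200\right)}{8111} = \frac{8849102}{8111} \left(-76\right) = - \frac{672531752}{8111}$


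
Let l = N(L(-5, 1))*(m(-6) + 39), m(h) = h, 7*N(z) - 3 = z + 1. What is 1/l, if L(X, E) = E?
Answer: 7/165 ≈ 0.042424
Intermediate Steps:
N(z) = 4/7 + z/7 (N(z) = 3/7 + (z + 1)/7 = 3/7 + (1 + z)/7 = 3/7 + (1/7 + z/7) = 4/7 + z/7)
l = 165/7 (l = (4/7 + (1/7)*1)*(-6 + 39) = (4/7 + 1/7)*33 = (5/7)*33 = 165/7 ≈ 23.571)
1/l = 1/(165/7) = 7/165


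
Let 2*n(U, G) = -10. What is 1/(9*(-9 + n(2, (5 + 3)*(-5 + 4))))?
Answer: -1/126 ≈ -0.0079365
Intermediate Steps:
n(U, G) = -5 (n(U, G) = (½)*(-10) = -5)
1/(9*(-9 + n(2, (5 + 3)*(-5 + 4)))) = 1/(9*(-9 - 5)) = 1/(9*(-14)) = 1/(-126) = -1/126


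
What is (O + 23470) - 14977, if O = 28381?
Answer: 36874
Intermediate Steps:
(O + 23470) - 14977 = (28381 + 23470) - 14977 = 51851 - 14977 = 36874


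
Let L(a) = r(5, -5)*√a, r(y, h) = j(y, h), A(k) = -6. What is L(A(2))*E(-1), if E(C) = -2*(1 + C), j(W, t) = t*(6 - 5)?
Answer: 0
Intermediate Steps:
j(W, t) = t (j(W, t) = t*1 = t)
E(C) = -2 - 2*C
r(y, h) = h
L(a) = -5*√a
L(A(2))*E(-1) = (-5*I*√6)*(-2 - 2*(-1)) = (-5*I*√6)*(-2 + 2) = -5*I*√6*0 = 0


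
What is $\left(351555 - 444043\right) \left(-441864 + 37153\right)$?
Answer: $37430910968$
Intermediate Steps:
$\left(351555 - 444043\right) \left(-441864 + 37153\right) = \left(-92488\right) \left(-404711\right) = 37430910968$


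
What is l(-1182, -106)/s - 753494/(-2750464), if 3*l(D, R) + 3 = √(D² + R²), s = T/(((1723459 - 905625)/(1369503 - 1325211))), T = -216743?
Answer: 904472184179405/3300550252520448 - 408917*√352090/7199985717 ≈ 0.24034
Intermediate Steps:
s = -4799990478/408917 (s = -216743*(1369503 - 1325211)/(1723459 - 905625) = -216743/(817834/44292) = -216743/(817834*(1/44292)) = -216743/408917/22146 = -216743*22146/408917 = -4799990478/408917 ≈ -11738.)
l(D, R) = -1 + √(D² + R²)/3
l(-1182, -106)/s - 753494/(-2750464) = (-1 + √((-1182)² + (-106)²)/3)/(-4799990478/408917) - 753494/(-2750464) = (-1 + √(1397124 + 11236)/3)*(-408917/4799990478) - 753494*(-1/2750464) = (-1 + √1408360/3)*(-408917/4799990478) + 376747/1375232 = (-1 + (2*√352090)/3)*(-408917/4799990478) + 376747/1375232 = (-1 + 2*√352090/3)*(-408917/4799990478) + 376747/1375232 = (408917/4799990478 - 408917*√352090/7199985717) + 376747/1375232 = 904472184179405/3300550252520448 - 408917*√352090/7199985717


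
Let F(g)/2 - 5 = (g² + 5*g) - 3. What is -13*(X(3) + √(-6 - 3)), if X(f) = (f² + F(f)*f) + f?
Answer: -2184 - 39*I ≈ -2184.0 - 39.0*I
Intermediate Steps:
F(g) = 4 + 2*g² + 10*g (F(g) = 10 + 2*((g² + 5*g) - 3) = 10 + 2*(-3 + g² + 5*g) = 10 + (-6 + 2*g² + 10*g) = 4 + 2*g² + 10*g)
X(f) = f + f² + f*(4 + 2*f² + 10*f) (X(f) = (f² + (4 + 2*f² + 10*f)*f) + f = (f² + f*(4 + 2*f² + 10*f)) + f = f + f² + f*(4 + 2*f² + 10*f))
-13*(X(3) + √(-6 - 3)) = -13*(3*(5 + 2*3² + 11*3) + √(-6 - 3)) = -13*(3*(5 + 2*9 + 33) + √(-9)) = -13*(3*(5 + 18 + 33) + 3*I) = -13*(3*56 + 3*I) = -13*(168 + 3*I) = -2184 - 39*I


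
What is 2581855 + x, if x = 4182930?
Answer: 6764785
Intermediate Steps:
2581855 + x = 2581855 + 4182930 = 6764785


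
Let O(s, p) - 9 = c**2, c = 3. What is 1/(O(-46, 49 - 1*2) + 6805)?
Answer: 1/6823 ≈ 0.00014656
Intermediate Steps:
O(s, p) = 18 (O(s, p) = 9 + 3**2 = 9 + 9 = 18)
1/(O(-46, 49 - 1*2) + 6805) = 1/(18 + 6805) = 1/6823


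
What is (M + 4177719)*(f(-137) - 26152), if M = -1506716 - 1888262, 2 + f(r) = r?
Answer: -20579043631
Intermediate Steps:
f(r) = -2 + r
M = -3394978
(M + 4177719)*(f(-137) - 26152) = (-3394978 + 4177719)*((-2 - 137) - 26152) = 782741*(-139 - 26152) = 782741*(-26291) = -20579043631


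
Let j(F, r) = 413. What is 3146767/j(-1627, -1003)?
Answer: 3146767/413 ≈ 7619.3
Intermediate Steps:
3146767/j(-1627, -1003) = 3146767/413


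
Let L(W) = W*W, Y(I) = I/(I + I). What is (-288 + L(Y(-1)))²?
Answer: 1324801/16 ≈ 82800.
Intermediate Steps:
Y(I) = ½ (Y(I) = I/((2*I)) = I*(1/(2*I)) = ½)
L(W) = W²
(-288 + L(Y(-1)))² = (-288 + (½)²)² = (-288 + ¼)² = (-1151/4)² = 1324801/16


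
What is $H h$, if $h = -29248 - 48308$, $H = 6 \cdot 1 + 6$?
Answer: $-930672$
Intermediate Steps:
$H = 12$ ($H = 6 + 6 = 12$)
$h = -77556$
$H h = 12 \left(-77556\right) = -930672$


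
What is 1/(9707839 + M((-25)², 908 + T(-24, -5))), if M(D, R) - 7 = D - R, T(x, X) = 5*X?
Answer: 1/9707588 ≈ 1.0301e-7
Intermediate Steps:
M(D, R) = 7 + D - R (M(D, R) = 7 + (D - R) = 7 + D - R)
1/(9707839 + M((-25)², 908 + T(-24, -5))) = 1/(9707839 + (7 + (-25)² - (908 + 5*(-5)))) = 1/(9707839 + (7 + 625 - (908 - 25))) = 1/(9707839 + (7 + 625 - 1*883)) = 1/(9707839 + (7 + 625 - 883)) = 1/(9707839 - 251) = 1/9707588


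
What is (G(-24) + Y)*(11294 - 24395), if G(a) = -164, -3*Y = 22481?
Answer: 100323091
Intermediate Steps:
Y = -22481/3 (Y = -⅓*22481 = -22481/3 ≈ -7493.7)
(G(-24) + Y)*(11294 - 24395) = (-164 - 22481/3)*(11294 - 24395) = -22973/3*(-13101) = 100323091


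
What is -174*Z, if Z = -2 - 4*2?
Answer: 1740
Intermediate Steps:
Z = -10 (Z = -2 - 8 = -10)
-174*Z = -174*(-10) = 1740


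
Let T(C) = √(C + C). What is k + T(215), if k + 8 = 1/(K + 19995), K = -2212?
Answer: -142263/17783 + √430 ≈ 12.736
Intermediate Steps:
T(C) = √2*√C (T(C) = √(2*C) = √2*√C)
k = -142263/17783 (k = -8 + 1/(-2212 + 19995) = -8 + 1/17783 = -142263/17783 ≈ -7.9999)
k + T(215) = -142263/17783 + √2*√215 = -142263/17783 + √430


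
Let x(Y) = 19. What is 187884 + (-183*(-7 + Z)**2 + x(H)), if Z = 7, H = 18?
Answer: 187903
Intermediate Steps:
187884 + (-183*(-7 + Z)**2 + x(H)) = 187884 + (-183*(-7 + 7)**2 + 19) = 187884 + (-183*0**2 + 19) = 187884 + (-183*0 + 19) = 187884 + (0 + 19) = 187884 + 19 = 187903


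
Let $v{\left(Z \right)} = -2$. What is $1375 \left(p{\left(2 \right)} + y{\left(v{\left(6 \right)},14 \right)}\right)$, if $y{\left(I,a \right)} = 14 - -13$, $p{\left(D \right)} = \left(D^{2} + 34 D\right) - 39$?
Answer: $82500$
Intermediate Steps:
$p{\left(D \right)} = -39 + D^{2} + 34 D$
$y{\left(I,a \right)} = 27$ ($y{\left(I,a \right)} = 14 + 13 = 27$)
$1375 \left(p{\left(2 \right)} + y{\left(v{\left(6 \right)},14 \right)}\right) = 1375 \left(\left(-39 + 2^{2} + 34 \cdot 2\right) + 27\right) = 1375 \left(\left(-39 + 4 + 68\right) + 27\right) = 1375 \left(33 + 27\right) = 1375 \cdot 60 = 82500$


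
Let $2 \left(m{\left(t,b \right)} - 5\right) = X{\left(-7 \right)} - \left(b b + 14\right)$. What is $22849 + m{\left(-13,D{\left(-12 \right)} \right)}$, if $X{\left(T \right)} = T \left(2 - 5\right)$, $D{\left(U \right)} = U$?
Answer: $\frac{45571}{2} \approx 22786.0$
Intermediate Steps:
$X{\left(T \right)} = - 3 T$ ($X{\left(T \right)} = T \left(-3\right) = - 3 T$)
$m{\left(t,b \right)} = \frac{17}{2} - \frac{b^{2}}{2}$ ($m{\left(t,b \right)} = 5 + \frac{\left(-3\right) \left(-7\right) - \left(b b + 14\right)}{2} = 5 + \frac{21 - \left(b^{2} + 14\right)}{2} = 5 + \frac{21 - \left(14 + b^{2}\right)}{2} = 5 + \frac{7 - b^{2}}{2} = 5 - \left(- \frac{7}{2} + \frac{b^{2}}{2}\right) = \frac{17}{2} - \frac{b^{2}}{2}$)
$22849 + m{\left(-13,D{\left(-12 \right)} \right)} = 22849 + \left(\frac{17}{2} - \frac{\left(-12\right)^{2}}{2}\right) = 22849 + \left(\frac{17}{2} - 72\right) = 22849 - \frac{127}{2} = \frac{45571}{2}$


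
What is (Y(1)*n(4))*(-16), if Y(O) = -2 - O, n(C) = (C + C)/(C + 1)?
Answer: 384/5 ≈ 76.800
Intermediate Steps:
n(C) = 2*C/(1 + C) (n(C) = (2*C)/(1 + C) = 2*C/(1 + C))
(Y(1)*n(4))*(-16) = ((-2 - 1*1)*(2*4/(1 + 4)))*(-16) = ((-2 - 1)*(2*4/5))*(-16) = -6*4/5*(-16) = -3*8/5*(-16) = -24/5*(-16) = 384/5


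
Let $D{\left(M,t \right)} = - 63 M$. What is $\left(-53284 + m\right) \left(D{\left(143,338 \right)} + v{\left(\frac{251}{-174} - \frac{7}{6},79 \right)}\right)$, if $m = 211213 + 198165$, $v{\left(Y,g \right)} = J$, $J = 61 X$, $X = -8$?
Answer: $-3381824718$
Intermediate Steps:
$J = -488$ ($J = 61 \left(-8\right) = -488$)
$v{\left(Y,g \right)} = -488$
$m = 409378$
$\left(-53284 + m\right) \left(D{\left(143,338 \right)} + v{\left(\frac{251}{-174} - \frac{7}{6},79 \right)}\right) = \left(-53284 + 409378\right) \left(\left(-63\right) 143 - 488\right) = 356094 \left(-9009 - 488\right) = 356094 \left(-9497\right) = -3381824718$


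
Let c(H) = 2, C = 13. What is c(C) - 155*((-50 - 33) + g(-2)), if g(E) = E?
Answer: 13177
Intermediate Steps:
c(C) - 155*((-50 - 33) + g(-2)) = 2 - 155*((-50 - 33) - 2) = 2 - 155*(-83 - 2) = 2 - 155*(-85) = 2 + 13175 = 13177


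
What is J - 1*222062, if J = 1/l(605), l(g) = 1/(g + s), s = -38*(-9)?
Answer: -221115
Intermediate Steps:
s = 342
l(g) = 1/(342 + g) (l(g) = 1/(g + 342) = 1/(342 + g))
J = 947 (J = 1/(1/(342 + 605)) = 1/(1/947) = 947)
J - 1*222062 = 947 - 1*222062 = 947 - 222062 = -221115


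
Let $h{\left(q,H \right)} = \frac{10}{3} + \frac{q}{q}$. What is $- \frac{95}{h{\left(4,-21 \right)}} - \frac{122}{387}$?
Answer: $- \frac{111881}{5031} \approx -22.238$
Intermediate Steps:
$h{\left(q,H \right)} = \frac{13}{3}$ ($h{\left(q,H \right)} = 10 \cdot \frac{1}{3} + 1 = \frac{10}{3} + 1 = \frac{13}{3}$)
$- \frac{95}{h{\left(4,-21 \right)}} - \frac{122}{387} = - \frac{95}{\frac{13}{3}} - \frac{122}{387} = \left(-95\right) \frac{3}{13} - \frac{122}{387} = - \frac{285}{13} - \frac{122}{387} = - \frac{111881}{5031}$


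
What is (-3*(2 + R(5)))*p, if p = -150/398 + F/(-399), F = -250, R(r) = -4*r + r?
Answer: 257725/26467 ≈ 9.7376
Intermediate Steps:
R(r) = -3*r
p = 19825/79401 (p = -150/398 - 250/(-399) = -150*1/398 - 250*(-1/399) = -75/199 + 250/399 = 19825/79401 ≈ 0.24968)
(-3*(2 + R(5)))*p = -3*(2 - 3*5)*(19825/79401) = -3*(2 - 15)*(19825/79401) = -3*(-13)*(19825/79401) = 39*(19825/79401) = 257725/26467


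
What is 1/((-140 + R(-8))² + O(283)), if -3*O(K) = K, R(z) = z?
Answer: 3/65429 ≈ 4.5851e-5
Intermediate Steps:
O(K) = -K/3
1/((-140 + R(-8))² + O(283)) = 1/((-140 - 8)² - ⅓*283) = 1/((-148)² - 283/3) = 1/(21904 - 283/3) = 1/(65429/3) = 3/65429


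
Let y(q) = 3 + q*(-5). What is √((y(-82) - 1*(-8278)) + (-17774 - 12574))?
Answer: I*√21657 ≈ 147.16*I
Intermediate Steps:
y(q) = 3 - 5*q
√((y(-82) - 1*(-8278)) + (-17774 - 12574)) = √(((3 - 5*(-82)) - 1*(-8278)) + (-17774 - 12574)) = √(((3 + 410) + 8278) - 30348) = √((413 + 8278) - 30348) = √(8691 - 30348) = √(-21657) = I*√21657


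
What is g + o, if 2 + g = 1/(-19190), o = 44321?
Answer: 850481609/19190 ≈ 44319.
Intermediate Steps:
g = -38381/19190 (g = -2 + 1/(-19190) = -2 - 1/19190 = -38381/19190 ≈ -2.0001)
g + o = -38381/19190 + 44321 = 850481609/19190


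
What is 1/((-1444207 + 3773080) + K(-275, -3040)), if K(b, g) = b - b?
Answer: 1/2328873 ≈ 4.2939e-7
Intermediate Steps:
K(b, g) = 0
1/((-1444207 + 3773080) + K(-275, -3040)) = 1/((-1444207 + 3773080) + 0) = 1/(2328873 + 0) = 1/2328873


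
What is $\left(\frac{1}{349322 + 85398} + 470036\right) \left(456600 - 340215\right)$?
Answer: $\frac{4756283680011117}{86944} \approx 5.4705 \cdot 10^{10}$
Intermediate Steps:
$\left(\frac{1}{349322 + 85398} + 470036\right) \left(456600 - 340215\right) = \left(\frac{1}{434720} + 470036\right) 116385 = \frac{204334049921}{434720} \cdot 116385 = \frac{4756283680011117}{86944}$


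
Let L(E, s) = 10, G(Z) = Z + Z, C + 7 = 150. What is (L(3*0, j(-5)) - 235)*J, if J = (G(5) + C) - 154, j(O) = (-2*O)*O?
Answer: 225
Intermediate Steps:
C = 143 (C = -7 + 150 = 143)
j(O) = -2*O²
G(Z) = 2*Z
J = -1 (J = (2*5 + 143) - 154 = (10 + 143) - 154 = 153 - 154 = -1)
(L(3*0, j(-5)) - 235)*J = (10 - 235)*(-1) = -225*(-1) = 225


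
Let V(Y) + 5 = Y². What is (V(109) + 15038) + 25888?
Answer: 52802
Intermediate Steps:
V(Y) = -5 + Y²
(V(109) + 15038) + 25888 = ((-5 + 109²) + 15038) + 25888 = ((-5 + 11881) + 15038) + 25888 = (11876 + 15038) + 25888 = 26914 + 25888 = 52802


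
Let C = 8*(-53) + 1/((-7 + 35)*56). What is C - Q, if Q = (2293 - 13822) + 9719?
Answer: 2173249/1568 ≈ 1386.0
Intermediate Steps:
Q = -1810 (Q = -11529 + 9719 = -1810)
C = -664831/1568 (C = -424 + (1/56)/28 = -424 + (1/28)*(1/56) = -424 + 1/1568 = -664831/1568 ≈ -424.00)
C - Q = -664831/1568 - 1*(-1810) = -664831/1568 + 1810 = 2173249/1568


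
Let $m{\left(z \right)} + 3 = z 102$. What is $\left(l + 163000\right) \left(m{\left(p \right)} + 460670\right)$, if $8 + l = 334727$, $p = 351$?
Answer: $247102054211$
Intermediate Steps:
$l = 334719$ ($l = -8 + 334727 = 334719$)
$m{\left(z \right)} = -3 + 102 z$ ($m{\left(z \right)} = -3 + z 102 = -3 + 102 z$)
$\left(l + 163000\right) \left(m{\left(p \right)} + 460670\right) = \left(334719 + 163000\right) \left(\left(-3 + 102 \cdot 351\right) + 460670\right) = 497719 \left(\left(-3 + 35802\right) + 460670\right) = 497719 \left(35799 + 460670\right) = 497719 \cdot 496469 = 247102054211$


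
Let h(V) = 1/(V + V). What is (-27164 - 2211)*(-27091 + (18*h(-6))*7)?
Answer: 1592213125/2 ≈ 7.9611e+8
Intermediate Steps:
h(V) = 1/(2*V)
(-27164 - 2211)*(-27091 + (18*h(-6))*7) = (-27164 - 2211)*(-27091 + (18*((½)/(-6)))*7) = -29375*(-27091 + (18*((½)*(-⅙)))*7) = -29375*(-27091 + (18*(-1/12))*7) = -29375*(-27091 - 3/2*7) = -29375*(-27091 - 21/2) = -29375*(-54203/2) = 1592213125/2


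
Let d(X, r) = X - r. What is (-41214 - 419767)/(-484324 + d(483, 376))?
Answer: 460981/484217 ≈ 0.95201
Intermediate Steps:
(-41214 - 419767)/(-484324 + d(483, 376)) = (-41214 - 419767)/(-484324 + (483 - 1*376)) = -460981/(-484324 + (483 - 376)) = -460981/(-484324 + 107) = -460981/(-484217) = -460981*(-1/484217) = 460981/484217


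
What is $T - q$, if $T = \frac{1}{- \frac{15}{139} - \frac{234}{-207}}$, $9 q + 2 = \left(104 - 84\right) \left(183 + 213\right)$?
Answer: $- \frac{25855169}{29421} \approx -878.8$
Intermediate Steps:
$q = \frac{7918}{9}$ ($q = - \frac{2}{9} + \frac{\left(104 - 84\right) \left(183 + 213\right)}{9} = - \frac{2}{9} + \frac{20 \cdot 396}{9} = - \frac{2}{9} + \frac{1}{9} \cdot 7920 = - \frac{2}{9} + 880 = \frac{7918}{9} \approx 879.78$)
$T = \frac{3197}{3269}$ ($T = \frac{1}{\left(-15\right) \frac{1}{139} - - \frac{26}{23}} = \frac{1}{- \frac{15}{139} + \frac{26}{23}} = \frac{1}{\frac{3269}{3197}} = \frac{3197}{3269} \approx 0.97797$)
$T - q = \frac{3197}{3269} - \frac{7918}{9} = - \frac{25855169}{29421}$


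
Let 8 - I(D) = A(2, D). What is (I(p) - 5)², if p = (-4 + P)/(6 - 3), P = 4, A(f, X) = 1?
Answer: 4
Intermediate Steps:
p = 0 (p = (-4 + 4)/(6 - 3) = 0/3 = 0*(⅓) = 0)
I(D) = 7 (I(D) = 8 - 1*1 = 8 - 1 = 7)
(I(p) - 5)² = (7 - 5)² = 2² = 4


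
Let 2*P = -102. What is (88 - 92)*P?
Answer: 204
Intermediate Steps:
P = -51 (P = (½)*(-102) = -51)
(88 - 92)*P = (88 - 92)*(-51) = -4*(-51) = 204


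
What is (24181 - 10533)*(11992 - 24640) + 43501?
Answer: -172576403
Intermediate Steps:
(24181 - 10533)*(11992 - 24640) + 43501 = 13648*(-12648) + 43501 = -172619904 + 43501 = -172576403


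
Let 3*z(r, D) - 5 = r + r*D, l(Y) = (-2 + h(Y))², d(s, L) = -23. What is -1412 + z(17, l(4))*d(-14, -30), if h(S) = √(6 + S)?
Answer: -10216/3 + 1564*√10/3 ≈ -1756.7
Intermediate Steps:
l(Y) = (-2 + √(6 + Y))²
z(r, D) = 5/3 + r/3 + D*r/3 (z(r, D) = 5/3 + (r + r*D)/3 = 5/3 + (r + D*r)/3 = 5/3 + (r/3 + D*r/3) = 5/3 + r/3 + D*r/3)
-1412 + z(17, l(4))*d(-14, -30) = -1412 + (5/3 + (⅓)*17 + (⅓)*(-2 + √(6 + 4))²*17)*(-23) = -1412 + (5/3 + 17/3 + (⅓)*(-2 + √10)²*17)*(-23) = -1412 + (5/3 + 17/3 + 17*(-2 + √10)²/3)*(-23) = -1412 + (22/3 + 17*(-2 + √10)²/3)*(-23) = -1412 + (-506/3 - 391*(-2 + √10)²/3) = -4742/3 - 391*(-2 + √10)²/3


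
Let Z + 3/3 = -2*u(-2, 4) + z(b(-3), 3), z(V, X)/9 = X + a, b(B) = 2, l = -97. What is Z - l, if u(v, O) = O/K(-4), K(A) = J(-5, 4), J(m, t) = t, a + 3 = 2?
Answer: 112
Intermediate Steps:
a = -1 (a = -3 + 2 = -1)
K(A) = 4
z(V, X) = -9 + 9*X (z(V, X) = 9*(X - 1) = 9*(-1 + X) = -9 + 9*X)
u(v, O) = O/4
Z = 15 (Z = -1 + (-4/2 + (-9 + 9*3)) = -1 + (-2*1 + (-9 + 27)) = -1 + (-2 + 18) = -1 + 16 = 15)
Z - l = 15 - 1*(-97) = 15 + 97 = 112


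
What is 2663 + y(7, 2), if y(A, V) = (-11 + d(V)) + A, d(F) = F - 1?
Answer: 2660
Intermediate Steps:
d(F) = -1 + F
y(A, V) = -12 + A + V (y(A, V) = (-11 + (-1 + V)) + A = (-12 + V) + A = -12 + A + V)
2663 + y(7, 2) = 2663 + (-12 + 7 + 2) = 2663 - 3 = 2660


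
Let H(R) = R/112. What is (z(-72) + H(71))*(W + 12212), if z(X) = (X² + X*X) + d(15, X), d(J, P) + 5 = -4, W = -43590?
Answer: -18203617231/56 ≈ -3.2506e+8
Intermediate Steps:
H(R) = R/112 (H(R) = R*(1/112) = R/112)
d(J, P) = -9 (d(J, P) = -5 - 4 = -9)
z(X) = -9 + 2*X² (z(X) = (X² + X*X) - 9 = (X² + X²) - 9 = 2*X² - 9 = -9 + 2*X²)
(z(-72) + H(71))*(W + 12212) = ((-9 + 2*(-72)²) + (1/112)*71)*(-43590 + 12212) = ((-9 + 2*5184) + 71/112)*(-31378) = ((-9 + 10368) + 71/112)*(-31378) = (10359 + 71/112)*(-31378) = (1160279/112)*(-31378) = -18203617231/56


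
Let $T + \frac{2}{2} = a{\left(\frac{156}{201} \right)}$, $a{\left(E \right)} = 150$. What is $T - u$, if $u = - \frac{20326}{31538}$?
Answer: $\frac{2359744}{15769} \approx 149.64$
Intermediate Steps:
$u = - \frac{10163}{15769}$ ($u = \left(-20326\right) \frac{1}{31538} = - \frac{10163}{15769} \approx -0.64449$)
$T = 149$ ($T = -1 + 150 = 149$)
$T - u = 149 - - \frac{10163}{15769} = 149 + \frac{10163}{15769} = \frac{2359744}{15769}$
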